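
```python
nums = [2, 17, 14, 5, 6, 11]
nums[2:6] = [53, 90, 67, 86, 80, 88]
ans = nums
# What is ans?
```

nums starts as [2, 17, 14, 5, 6, 11] (length 6). The slice nums[2:6] covers indices [2, 3, 4, 5] with values [14, 5, 6, 11]. Replacing that slice with [53, 90, 67, 86, 80, 88] (different length) produces [2, 17, 53, 90, 67, 86, 80, 88].

[2, 17, 53, 90, 67, 86, 80, 88]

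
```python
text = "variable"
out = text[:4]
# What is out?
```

text has length 8. The slice text[:4] selects indices [0, 1, 2, 3] (0->'v', 1->'a', 2->'r', 3->'i'), giving 'vari'.

'vari'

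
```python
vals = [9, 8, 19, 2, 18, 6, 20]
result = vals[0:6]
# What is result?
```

vals has length 7. The slice vals[0:6] selects indices [0, 1, 2, 3, 4, 5] (0->9, 1->8, 2->19, 3->2, 4->18, 5->6), giving [9, 8, 19, 2, 18, 6].

[9, 8, 19, 2, 18, 6]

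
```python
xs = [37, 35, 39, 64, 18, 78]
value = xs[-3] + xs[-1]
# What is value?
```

xs has length 6. Negative index -3 maps to positive index 6 + (-3) = 3. xs[3] = 64.
xs has length 6. Negative index -1 maps to positive index 6 + (-1) = 5. xs[5] = 78.
Sum: 64 + 78 = 142.

142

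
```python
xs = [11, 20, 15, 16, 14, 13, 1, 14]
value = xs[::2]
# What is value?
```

xs has length 8. The slice xs[::2] selects indices [0, 2, 4, 6] (0->11, 2->15, 4->14, 6->1), giving [11, 15, 14, 1].

[11, 15, 14, 1]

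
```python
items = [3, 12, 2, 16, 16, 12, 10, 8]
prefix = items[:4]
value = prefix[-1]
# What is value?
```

items has length 8. The slice items[:4] selects indices [0, 1, 2, 3] (0->3, 1->12, 2->2, 3->16), giving [3, 12, 2, 16]. So prefix = [3, 12, 2, 16]. Then prefix[-1] = 16.

16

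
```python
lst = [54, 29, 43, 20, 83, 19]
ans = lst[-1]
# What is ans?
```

lst has length 6. Negative index -1 maps to positive index 6 + (-1) = 5. lst[5] = 19.

19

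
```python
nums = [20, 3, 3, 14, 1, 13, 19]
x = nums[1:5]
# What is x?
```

nums has length 7. The slice nums[1:5] selects indices [1, 2, 3, 4] (1->3, 2->3, 3->14, 4->1), giving [3, 3, 14, 1].

[3, 3, 14, 1]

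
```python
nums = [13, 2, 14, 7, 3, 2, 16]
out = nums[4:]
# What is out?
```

nums has length 7. The slice nums[4:] selects indices [4, 5, 6] (4->3, 5->2, 6->16), giving [3, 2, 16].

[3, 2, 16]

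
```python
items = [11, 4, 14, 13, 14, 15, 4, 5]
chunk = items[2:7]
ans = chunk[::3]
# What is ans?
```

items has length 8. The slice items[2:7] selects indices [2, 3, 4, 5, 6] (2->14, 3->13, 4->14, 5->15, 6->4), giving [14, 13, 14, 15, 4]. So chunk = [14, 13, 14, 15, 4]. chunk has length 5. The slice chunk[::3] selects indices [0, 3] (0->14, 3->15), giving [14, 15].

[14, 15]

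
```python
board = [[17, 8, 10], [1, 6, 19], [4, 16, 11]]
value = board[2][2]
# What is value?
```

board[2] = [4, 16, 11]. Taking column 2 of that row yields 11.

11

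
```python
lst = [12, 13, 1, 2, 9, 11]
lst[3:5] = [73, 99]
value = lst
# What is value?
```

lst starts as [12, 13, 1, 2, 9, 11] (length 6). The slice lst[3:5] covers indices [3, 4] with values [2, 9]. Replacing that slice with [73, 99] (same length) produces [12, 13, 1, 73, 99, 11].

[12, 13, 1, 73, 99, 11]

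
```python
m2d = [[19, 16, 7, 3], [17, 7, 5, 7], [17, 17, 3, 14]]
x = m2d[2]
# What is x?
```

m2d has 3 rows. Row 2 is [17, 17, 3, 14].

[17, 17, 3, 14]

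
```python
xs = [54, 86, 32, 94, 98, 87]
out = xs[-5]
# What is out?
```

xs has length 6. Negative index -5 maps to positive index 6 + (-5) = 1. xs[1] = 86.

86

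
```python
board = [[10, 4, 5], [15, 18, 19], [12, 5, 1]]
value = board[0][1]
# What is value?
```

board[0] = [10, 4, 5]. Taking column 1 of that row yields 4.

4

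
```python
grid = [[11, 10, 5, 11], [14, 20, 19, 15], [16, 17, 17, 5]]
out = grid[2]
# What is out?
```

grid has 3 rows. Row 2 is [16, 17, 17, 5].

[16, 17, 17, 5]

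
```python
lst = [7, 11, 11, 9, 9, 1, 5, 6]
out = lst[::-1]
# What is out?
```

lst has length 8. The slice lst[::-1] selects indices [7, 6, 5, 4, 3, 2, 1, 0] (7->6, 6->5, 5->1, 4->9, 3->9, 2->11, 1->11, 0->7), giving [6, 5, 1, 9, 9, 11, 11, 7].

[6, 5, 1, 9, 9, 11, 11, 7]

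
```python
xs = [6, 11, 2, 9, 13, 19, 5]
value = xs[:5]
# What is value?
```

xs has length 7. The slice xs[:5] selects indices [0, 1, 2, 3, 4] (0->6, 1->11, 2->2, 3->9, 4->13), giving [6, 11, 2, 9, 13].

[6, 11, 2, 9, 13]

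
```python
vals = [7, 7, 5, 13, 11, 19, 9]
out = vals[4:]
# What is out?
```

vals has length 7. The slice vals[4:] selects indices [4, 5, 6] (4->11, 5->19, 6->9), giving [11, 19, 9].

[11, 19, 9]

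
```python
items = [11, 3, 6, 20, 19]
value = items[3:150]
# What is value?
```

items has length 5. The slice items[3:150] selects indices [3, 4] (3->20, 4->19), giving [20, 19].

[20, 19]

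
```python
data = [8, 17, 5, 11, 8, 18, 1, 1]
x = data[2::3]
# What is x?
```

data has length 8. The slice data[2::3] selects indices [2, 5] (2->5, 5->18), giving [5, 18].

[5, 18]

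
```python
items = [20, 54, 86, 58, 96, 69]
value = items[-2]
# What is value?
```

items has length 6. Negative index -2 maps to positive index 6 + (-2) = 4. items[4] = 96.

96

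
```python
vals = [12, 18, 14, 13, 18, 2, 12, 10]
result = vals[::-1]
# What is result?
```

vals has length 8. The slice vals[::-1] selects indices [7, 6, 5, 4, 3, 2, 1, 0] (7->10, 6->12, 5->2, 4->18, 3->13, 2->14, 1->18, 0->12), giving [10, 12, 2, 18, 13, 14, 18, 12].

[10, 12, 2, 18, 13, 14, 18, 12]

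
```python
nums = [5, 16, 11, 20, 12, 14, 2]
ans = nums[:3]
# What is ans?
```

nums has length 7. The slice nums[:3] selects indices [0, 1, 2] (0->5, 1->16, 2->11), giving [5, 16, 11].

[5, 16, 11]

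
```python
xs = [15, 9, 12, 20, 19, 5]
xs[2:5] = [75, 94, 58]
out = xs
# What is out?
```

xs starts as [15, 9, 12, 20, 19, 5] (length 6). The slice xs[2:5] covers indices [2, 3, 4] with values [12, 20, 19]. Replacing that slice with [75, 94, 58] (same length) produces [15, 9, 75, 94, 58, 5].

[15, 9, 75, 94, 58, 5]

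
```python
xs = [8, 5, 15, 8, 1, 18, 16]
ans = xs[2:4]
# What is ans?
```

xs has length 7. The slice xs[2:4] selects indices [2, 3] (2->15, 3->8), giving [15, 8].

[15, 8]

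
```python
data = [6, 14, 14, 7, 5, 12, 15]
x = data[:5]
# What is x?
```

data has length 7. The slice data[:5] selects indices [0, 1, 2, 3, 4] (0->6, 1->14, 2->14, 3->7, 4->5), giving [6, 14, 14, 7, 5].

[6, 14, 14, 7, 5]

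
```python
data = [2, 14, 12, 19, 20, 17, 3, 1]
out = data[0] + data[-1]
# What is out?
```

data has length 8. data[0] = 2.
data has length 8. Negative index -1 maps to positive index 8 + (-1) = 7. data[7] = 1.
Sum: 2 + 1 = 3.

3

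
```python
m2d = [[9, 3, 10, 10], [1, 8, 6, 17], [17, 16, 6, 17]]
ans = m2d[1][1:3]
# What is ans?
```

m2d[1] = [1, 8, 6, 17]. m2d[1] has length 4. The slice m2d[1][1:3] selects indices [1, 2] (1->8, 2->6), giving [8, 6].

[8, 6]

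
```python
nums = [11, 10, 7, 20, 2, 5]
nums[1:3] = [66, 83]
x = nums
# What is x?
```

nums starts as [11, 10, 7, 20, 2, 5] (length 6). The slice nums[1:3] covers indices [1, 2] with values [10, 7]. Replacing that slice with [66, 83] (same length) produces [11, 66, 83, 20, 2, 5].

[11, 66, 83, 20, 2, 5]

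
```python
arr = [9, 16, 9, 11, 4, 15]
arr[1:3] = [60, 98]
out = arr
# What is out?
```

arr starts as [9, 16, 9, 11, 4, 15] (length 6). The slice arr[1:3] covers indices [1, 2] with values [16, 9]. Replacing that slice with [60, 98] (same length) produces [9, 60, 98, 11, 4, 15].

[9, 60, 98, 11, 4, 15]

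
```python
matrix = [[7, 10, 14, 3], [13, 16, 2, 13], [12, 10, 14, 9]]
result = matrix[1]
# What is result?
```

matrix has 3 rows. Row 1 is [13, 16, 2, 13].

[13, 16, 2, 13]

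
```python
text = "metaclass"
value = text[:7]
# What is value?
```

text has length 9. The slice text[:7] selects indices [0, 1, 2, 3, 4, 5, 6] (0->'m', 1->'e', 2->'t', 3->'a', 4->'c', 5->'l', 6->'a'), giving 'metacla'.

'metacla'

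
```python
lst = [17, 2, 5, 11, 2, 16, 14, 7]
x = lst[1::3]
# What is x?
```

lst has length 8. The slice lst[1::3] selects indices [1, 4, 7] (1->2, 4->2, 7->7), giving [2, 2, 7].

[2, 2, 7]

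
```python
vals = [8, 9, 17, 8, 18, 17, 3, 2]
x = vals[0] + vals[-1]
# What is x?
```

vals has length 8. vals[0] = 8.
vals has length 8. Negative index -1 maps to positive index 8 + (-1) = 7. vals[7] = 2.
Sum: 8 + 2 = 10.

10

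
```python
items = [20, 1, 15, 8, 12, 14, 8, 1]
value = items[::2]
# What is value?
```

items has length 8. The slice items[::2] selects indices [0, 2, 4, 6] (0->20, 2->15, 4->12, 6->8), giving [20, 15, 12, 8].

[20, 15, 12, 8]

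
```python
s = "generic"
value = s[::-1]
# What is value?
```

s has length 7. The slice s[::-1] selects indices [6, 5, 4, 3, 2, 1, 0] (6->'c', 5->'i', 4->'r', 3->'e', 2->'n', 1->'e', 0->'g'), giving 'cireneg'.

'cireneg'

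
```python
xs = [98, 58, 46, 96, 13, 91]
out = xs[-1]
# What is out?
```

xs has length 6. Negative index -1 maps to positive index 6 + (-1) = 5. xs[5] = 91.

91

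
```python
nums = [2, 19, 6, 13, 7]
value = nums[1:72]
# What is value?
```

nums has length 5. The slice nums[1:72] selects indices [1, 2, 3, 4] (1->19, 2->6, 3->13, 4->7), giving [19, 6, 13, 7].

[19, 6, 13, 7]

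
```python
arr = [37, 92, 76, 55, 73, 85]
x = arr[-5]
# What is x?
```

arr has length 6. Negative index -5 maps to positive index 6 + (-5) = 1. arr[1] = 92.

92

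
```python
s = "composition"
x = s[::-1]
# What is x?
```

s has length 11. The slice s[::-1] selects indices [10, 9, 8, 7, 6, 5, 4, 3, 2, 1, 0] (10->'n', 9->'o', 8->'i', 7->'t', 6->'i', 5->'s', 4->'o', 3->'p', 2->'m', 1->'o', 0->'c'), giving 'noitisopmoc'.

'noitisopmoc'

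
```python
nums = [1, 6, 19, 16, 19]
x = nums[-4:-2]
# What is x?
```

nums has length 5. The slice nums[-4:-2] selects indices [1, 2] (1->6, 2->19), giving [6, 19].

[6, 19]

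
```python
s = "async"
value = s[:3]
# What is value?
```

s has length 5. The slice s[:3] selects indices [0, 1, 2] (0->'a', 1->'s', 2->'y'), giving 'asy'.

'asy'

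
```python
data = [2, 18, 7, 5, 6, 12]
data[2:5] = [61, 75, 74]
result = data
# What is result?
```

data starts as [2, 18, 7, 5, 6, 12] (length 6). The slice data[2:5] covers indices [2, 3, 4] with values [7, 5, 6]. Replacing that slice with [61, 75, 74] (same length) produces [2, 18, 61, 75, 74, 12].

[2, 18, 61, 75, 74, 12]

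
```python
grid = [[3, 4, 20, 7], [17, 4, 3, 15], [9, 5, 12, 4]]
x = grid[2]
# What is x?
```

grid has 3 rows. Row 2 is [9, 5, 12, 4].

[9, 5, 12, 4]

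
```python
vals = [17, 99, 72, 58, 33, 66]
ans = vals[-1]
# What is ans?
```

vals has length 6. Negative index -1 maps to positive index 6 + (-1) = 5. vals[5] = 66.

66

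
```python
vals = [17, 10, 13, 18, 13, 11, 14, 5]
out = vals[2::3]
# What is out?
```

vals has length 8. The slice vals[2::3] selects indices [2, 5] (2->13, 5->11), giving [13, 11].

[13, 11]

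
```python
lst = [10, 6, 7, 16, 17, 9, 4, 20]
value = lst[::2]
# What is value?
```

lst has length 8. The slice lst[::2] selects indices [0, 2, 4, 6] (0->10, 2->7, 4->17, 6->4), giving [10, 7, 17, 4].

[10, 7, 17, 4]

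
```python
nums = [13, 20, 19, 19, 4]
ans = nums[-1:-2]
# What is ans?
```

nums has length 5. The slice nums[-1:-2] resolves to an empty index range, so the result is [].

[]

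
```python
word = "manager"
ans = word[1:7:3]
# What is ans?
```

word has length 7. The slice word[1:7:3] selects indices [1, 4] (1->'a', 4->'g'), giving 'ag'.

'ag'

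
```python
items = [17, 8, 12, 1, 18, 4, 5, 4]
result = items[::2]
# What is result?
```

items has length 8. The slice items[::2] selects indices [0, 2, 4, 6] (0->17, 2->12, 4->18, 6->5), giving [17, 12, 18, 5].

[17, 12, 18, 5]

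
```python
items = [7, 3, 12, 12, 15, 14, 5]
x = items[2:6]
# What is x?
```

items has length 7. The slice items[2:6] selects indices [2, 3, 4, 5] (2->12, 3->12, 4->15, 5->14), giving [12, 12, 15, 14].

[12, 12, 15, 14]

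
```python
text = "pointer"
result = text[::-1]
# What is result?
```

text has length 7. The slice text[::-1] selects indices [6, 5, 4, 3, 2, 1, 0] (6->'r', 5->'e', 4->'t', 3->'n', 2->'i', 1->'o', 0->'p'), giving 'retniop'.

'retniop'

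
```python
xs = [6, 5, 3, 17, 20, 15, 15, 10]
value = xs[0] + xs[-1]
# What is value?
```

xs has length 8. xs[0] = 6.
xs has length 8. Negative index -1 maps to positive index 8 + (-1) = 7. xs[7] = 10.
Sum: 6 + 10 = 16.

16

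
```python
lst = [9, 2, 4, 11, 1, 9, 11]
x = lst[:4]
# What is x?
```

lst has length 7. The slice lst[:4] selects indices [0, 1, 2, 3] (0->9, 1->2, 2->4, 3->11), giving [9, 2, 4, 11].

[9, 2, 4, 11]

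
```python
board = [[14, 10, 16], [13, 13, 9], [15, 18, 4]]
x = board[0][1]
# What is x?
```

board[0] = [14, 10, 16]. Taking column 1 of that row yields 10.

10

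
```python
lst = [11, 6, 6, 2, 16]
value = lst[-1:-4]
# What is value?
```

lst has length 5. The slice lst[-1:-4] resolves to an empty index range, so the result is [].

[]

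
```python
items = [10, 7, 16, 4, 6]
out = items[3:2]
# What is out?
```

items has length 5. The slice items[3:2] resolves to an empty index range, so the result is [].

[]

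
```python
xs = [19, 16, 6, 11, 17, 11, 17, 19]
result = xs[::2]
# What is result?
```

xs has length 8. The slice xs[::2] selects indices [0, 2, 4, 6] (0->19, 2->6, 4->17, 6->17), giving [19, 6, 17, 17].

[19, 6, 17, 17]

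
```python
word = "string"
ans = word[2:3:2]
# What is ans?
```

word has length 6. The slice word[2:3:2] selects indices [2] (2->'r'), giving 'r'.

'r'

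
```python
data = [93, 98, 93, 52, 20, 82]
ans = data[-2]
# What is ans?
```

data has length 6. Negative index -2 maps to positive index 6 + (-2) = 4. data[4] = 20.

20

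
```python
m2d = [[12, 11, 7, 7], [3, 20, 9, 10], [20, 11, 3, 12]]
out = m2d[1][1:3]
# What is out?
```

m2d[1] = [3, 20, 9, 10]. m2d[1] has length 4. The slice m2d[1][1:3] selects indices [1, 2] (1->20, 2->9), giving [20, 9].

[20, 9]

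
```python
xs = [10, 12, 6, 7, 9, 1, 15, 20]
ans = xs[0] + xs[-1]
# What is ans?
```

xs has length 8. xs[0] = 10.
xs has length 8. Negative index -1 maps to positive index 8 + (-1) = 7. xs[7] = 20.
Sum: 10 + 20 = 30.

30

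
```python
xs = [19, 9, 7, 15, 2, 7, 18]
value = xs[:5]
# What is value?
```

xs has length 7. The slice xs[:5] selects indices [0, 1, 2, 3, 4] (0->19, 1->9, 2->7, 3->15, 4->2), giving [19, 9, 7, 15, 2].

[19, 9, 7, 15, 2]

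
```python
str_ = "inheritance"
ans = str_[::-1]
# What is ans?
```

str_ has length 11. The slice str_[::-1] selects indices [10, 9, 8, 7, 6, 5, 4, 3, 2, 1, 0] (10->'e', 9->'c', 8->'n', 7->'a', 6->'t', 5->'i', 4->'r', 3->'e', 2->'h', 1->'n', 0->'i'), giving 'ecnatirehni'.

'ecnatirehni'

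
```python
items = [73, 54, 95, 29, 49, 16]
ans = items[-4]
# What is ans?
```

items has length 6. Negative index -4 maps to positive index 6 + (-4) = 2. items[2] = 95.

95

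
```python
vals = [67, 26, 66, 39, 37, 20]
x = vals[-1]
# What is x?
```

vals has length 6. Negative index -1 maps to positive index 6 + (-1) = 5. vals[5] = 20.

20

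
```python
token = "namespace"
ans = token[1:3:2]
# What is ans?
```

token has length 9. The slice token[1:3:2] selects indices [1] (1->'a'), giving 'a'.

'a'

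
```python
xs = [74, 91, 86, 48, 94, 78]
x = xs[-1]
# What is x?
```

xs has length 6. Negative index -1 maps to positive index 6 + (-1) = 5. xs[5] = 78.

78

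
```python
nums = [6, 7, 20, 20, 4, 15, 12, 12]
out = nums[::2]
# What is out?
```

nums has length 8. The slice nums[::2] selects indices [0, 2, 4, 6] (0->6, 2->20, 4->4, 6->12), giving [6, 20, 4, 12].

[6, 20, 4, 12]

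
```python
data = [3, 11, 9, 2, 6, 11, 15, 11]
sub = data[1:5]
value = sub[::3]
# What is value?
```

data has length 8. The slice data[1:5] selects indices [1, 2, 3, 4] (1->11, 2->9, 3->2, 4->6), giving [11, 9, 2, 6]. So sub = [11, 9, 2, 6]. sub has length 4. The slice sub[::3] selects indices [0, 3] (0->11, 3->6), giving [11, 6].

[11, 6]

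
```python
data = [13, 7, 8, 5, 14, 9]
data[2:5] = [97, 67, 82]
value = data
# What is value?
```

data starts as [13, 7, 8, 5, 14, 9] (length 6). The slice data[2:5] covers indices [2, 3, 4] with values [8, 5, 14]. Replacing that slice with [97, 67, 82] (same length) produces [13, 7, 97, 67, 82, 9].

[13, 7, 97, 67, 82, 9]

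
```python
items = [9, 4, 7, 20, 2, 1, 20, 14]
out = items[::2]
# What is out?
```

items has length 8. The slice items[::2] selects indices [0, 2, 4, 6] (0->9, 2->7, 4->2, 6->20), giving [9, 7, 2, 20].

[9, 7, 2, 20]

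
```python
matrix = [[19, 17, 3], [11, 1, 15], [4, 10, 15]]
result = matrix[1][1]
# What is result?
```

matrix[1] = [11, 1, 15]. Taking column 1 of that row yields 1.

1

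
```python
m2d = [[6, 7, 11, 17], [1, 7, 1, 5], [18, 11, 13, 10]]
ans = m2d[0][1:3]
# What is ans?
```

m2d[0] = [6, 7, 11, 17]. m2d[0] has length 4. The slice m2d[0][1:3] selects indices [1, 2] (1->7, 2->11), giving [7, 11].

[7, 11]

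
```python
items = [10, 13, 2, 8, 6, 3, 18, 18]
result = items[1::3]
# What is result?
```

items has length 8. The slice items[1::3] selects indices [1, 4, 7] (1->13, 4->6, 7->18), giving [13, 6, 18].

[13, 6, 18]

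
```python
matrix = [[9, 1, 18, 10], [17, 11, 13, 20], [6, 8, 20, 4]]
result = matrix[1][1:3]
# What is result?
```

matrix[1] = [17, 11, 13, 20]. matrix[1] has length 4. The slice matrix[1][1:3] selects indices [1, 2] (1->11, 2->13), giving [11, 13].

[11, 13]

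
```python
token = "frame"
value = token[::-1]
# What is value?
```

token has length 5. The slice token[::-1] selects indices [4, 3, 2, 1, 0] (4->'e', 3->'m', 2->'a', 1->'r', 0->'f'), giving 'emarf'.

'emarf'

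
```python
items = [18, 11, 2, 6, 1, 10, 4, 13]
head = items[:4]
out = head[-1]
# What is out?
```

items has length 8. The slice items[:4] selects indices [0, 1, 2, 3] (0->18, 1->11, 2->2, 3->6), giving [18, 11, 2, 6]. So head = [18, 11, 2, 6]. Then head[-1] = 6.

6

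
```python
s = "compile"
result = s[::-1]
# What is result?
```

s has length 7. The slice s[::-1] selects indices [6, 5, 4, 3, 2, 1, 0] (6->'e', 5->'l', 4->'i', 3->'p', 2->'m', 1->'o', 0->'c'), giving 'elipmoc'.

'elipmoc'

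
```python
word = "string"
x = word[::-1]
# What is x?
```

word has length 6. The slice word[::-1] selects indices [5, 4, 3, 2, 1, 0] (5->'g', 4->'n', 3->'i', 2->'r', 1->'t', 0->'s'), giving 'gnirts'.

'gnirts'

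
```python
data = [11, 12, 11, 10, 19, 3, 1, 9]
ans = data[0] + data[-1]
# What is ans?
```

data has length 8. data[0] = 11.
data has length 8. Negative index -1 maps to positive index 8 + (-1) = 7. data[7] = 9.
Sum: 11 + 9 = 20.

20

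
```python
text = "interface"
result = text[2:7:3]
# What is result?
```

text has length 9. The slice text[2:7:3] selects indices [2, 5] (2->'t', 5->'f'), giving 'tf'.

'tf'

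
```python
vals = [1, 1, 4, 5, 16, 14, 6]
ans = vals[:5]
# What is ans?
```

vals has length 7. The slice vals[:5] selects indices [0, 1, 2, 3, 4] (0->1, 1->1, 2->4, 3->5, 4->16), giving [1, 1, 4, 5, 16].

[1, 1, 4, 5, 16]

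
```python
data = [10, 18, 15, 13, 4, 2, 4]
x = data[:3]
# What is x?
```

data has length 7. The slice data[:3] selects indices [0, 1, 2] (0->10, 1->18, 2->15), giving [10, 18, 15].

[10, 18, 15]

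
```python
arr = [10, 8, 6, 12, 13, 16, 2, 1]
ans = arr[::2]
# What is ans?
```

arr has length 8. The slice arr[::2] selects indices [0, 2, 4, 6] (0->10, 2->6, 4->13, 6->2), giving [10, 6, 13, 2].

[10, 6, 13, 2]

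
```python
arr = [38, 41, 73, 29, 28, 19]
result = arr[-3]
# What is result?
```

arr has length 6. Negative index -3 maps to positive index 6 + (-3) = 3. arr[3] = 29.

29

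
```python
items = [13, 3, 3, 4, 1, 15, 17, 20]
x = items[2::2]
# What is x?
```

items has length 8. The slice items[2::2] selects indices [2, 4, 6] (2->3, 4->1, 6->17), giving [3, 1, 17].

[3, 1, 17]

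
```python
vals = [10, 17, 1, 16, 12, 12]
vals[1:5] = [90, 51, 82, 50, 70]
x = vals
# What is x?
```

vals starts as [10, 17, 1, 16, 12, 12] (length 6). The slice vals[1:5] covers indices [1, 2, 3, 4] with values [17, 1, 16, 12]. Replacing that slice with [90, 51, 82, 50, 70] (different length) produces [10, 90, 51, 82, 50, 70, 12].

[10, 90, 51, 82, 50, 70, 12]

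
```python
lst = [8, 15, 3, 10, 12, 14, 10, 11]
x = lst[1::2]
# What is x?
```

lst has length 8. The slice lst[1::2] selects indices [1, 3, 5, 7] (1->15, 3->10, 5->14, 7->11), giving [15, 10, 14, 11].

[15, 10, 14, 11]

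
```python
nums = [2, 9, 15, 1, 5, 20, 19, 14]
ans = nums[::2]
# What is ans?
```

nums has length 8. The slice nums[::2] selects indices [0, 2, 4, 6] (0->2, 2->15, 4->5, 6->19), giving [2, 15, 5, 19].

[2, 15, 5, 19]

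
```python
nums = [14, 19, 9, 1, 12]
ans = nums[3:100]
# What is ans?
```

nums has length 5. The slice nums[3:100] selects indices [3, 4] (3->1, 4->12), giving [1, 12].

[1, 12]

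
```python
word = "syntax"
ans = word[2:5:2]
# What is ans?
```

word has length 6. The slice word[2:5:2] selects indices [2, 4] (2->'n', 4->'a'), giving 'na'.

'na'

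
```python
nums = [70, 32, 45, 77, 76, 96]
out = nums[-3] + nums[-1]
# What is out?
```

nums has length 6. Negative index -3 maps to positive index 6 + (-3) = 3. nums[3] = 77.
nums has length 6. Negative index -1 maps to positive index 6 + (-1) = 5. nums[5] = 96.
Sum: 77 + 96 = 173.

173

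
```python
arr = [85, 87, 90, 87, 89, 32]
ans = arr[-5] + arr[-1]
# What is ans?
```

arr has length 6. Negative index -5 maps to positive index 6 + (-5) = 1. arr[1] = 87.
arr has length 6. Negative index -1 maps to positive index 6 + (-1) = 5. arr[5] = 32.
Sum: 87 + 32 = 119.

119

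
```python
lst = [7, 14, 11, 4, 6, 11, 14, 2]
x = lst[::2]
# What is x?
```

lst has length 8. The slice lst[::2] selects indices [0, 2, 4, 6] (0->7, 2->11, 4->6, 6->14), giving [7, 11, 6, 14].

[7, 11, 6, 14]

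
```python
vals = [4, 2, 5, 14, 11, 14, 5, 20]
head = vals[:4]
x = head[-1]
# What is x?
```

vals has length 8. The slice vals[:4] selects indices [0, 1, 2, 3] (0->4, 1->2, 2->5, 3->14), giving [4, 2, 5, 14]. So head = [4, 2, 5, 14]. Then head[-1] = 14.

14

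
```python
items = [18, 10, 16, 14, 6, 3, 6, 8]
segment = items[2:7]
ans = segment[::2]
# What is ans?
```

items has length 8. The slice items[2:7] selects indices [2, 3, 4, 5, 6] (2->16, 3->14, 4->6, 5->3, 6->6), giving [16, 14, 6, 3, 6]. So segment = [16, 14, 6, 3, 6]. segment has length 5. The slice segment[::2] selects indices [0, 2, 4] (0->16, 2->6, 4->6), giving [16, 6, 6].

[16, 6, 6]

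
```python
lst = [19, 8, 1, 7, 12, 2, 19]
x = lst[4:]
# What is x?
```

lst has length 7. The slice lst[4:] selects indices [4, 5, 6] (4->12, 5->2, 6->19), giving [12, 2, 19].

[12, 2, 19]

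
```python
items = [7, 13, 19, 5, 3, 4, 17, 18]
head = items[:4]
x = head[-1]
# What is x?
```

items has length 8. The slice items[:4] selects indices [0, 1, 2, 3] (0->7, 1->13, 2->19, 3->5), giving [7, 13, 19, 5]. So head = [7, 13, 19, 5]. Then head[-1] = 5.

5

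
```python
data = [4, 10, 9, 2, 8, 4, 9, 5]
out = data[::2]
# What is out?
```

data has length 8. The slice data[::2] selects indices [0, 2, 4, 6] (0->4, 2->9, 4->8, 6->9), giving [4, 9, 8, 9].

[4, 9, 8, 9]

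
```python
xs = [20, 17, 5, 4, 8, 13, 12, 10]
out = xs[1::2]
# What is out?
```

xs has length 8. The slice xs[1::2] selects indices [1, 3, 5, 7] (1->17, 3->4, 5->13, 7->10), giving [17, 4, 13, 10].

[17, 4, 13, 10]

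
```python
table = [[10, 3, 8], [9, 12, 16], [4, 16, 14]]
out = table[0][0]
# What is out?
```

table[0] = [10, 3, 8]. Taking column 0 of that row yields 10.

10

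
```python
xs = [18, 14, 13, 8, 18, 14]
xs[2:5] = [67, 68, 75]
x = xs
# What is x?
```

xs starts as [18, 14, 13, 8, 18, 14] (length 6). The slice xs[2:5] covers indices [2, 3, 4] with values [13, 8, 18]. Replacing that slice with [67, 68, 75] (same length) produces [18, 14, 67, 68, 75, 14].

[18, 14, 67, 68, 75, 14]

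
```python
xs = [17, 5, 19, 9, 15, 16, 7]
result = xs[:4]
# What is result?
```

xs has length 7. The slice xs[:4] selects indices [0, 1, 2, 3] (0->17, 1->5, 2->19, 3->9), giving [17, 5, 19, 9].

[17, 5, 19, 9]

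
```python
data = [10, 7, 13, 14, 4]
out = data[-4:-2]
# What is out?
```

data has length 5. The slice data[-4:-2] selects indices [1, 2] (1->7, 2->13), giving [7, 13].

[7, 13]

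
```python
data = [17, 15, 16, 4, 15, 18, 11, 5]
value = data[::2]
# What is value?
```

data has length 8. The slice data[::2] selects indices [0, 2, 4, 6] (0->17, 2->16, 4->15, 6->11), giving [17, 16, 15, 11].

[17, 16, 15, 11]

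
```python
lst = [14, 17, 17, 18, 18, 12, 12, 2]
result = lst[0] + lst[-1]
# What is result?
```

lst has length 8. lst[0] = 14.
lst has length 8. Negative index -1 maps to positive index 8 + (-1) = 7. lst[7] = 2.
Sum: 14 + 2 = 16.

16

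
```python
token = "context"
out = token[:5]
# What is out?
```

token has length 7. The slice token[:5] selects indices [0, 1, 2, 3, 4] (0->'c', 1->'o', 2->'n', 3->'t', 4->'e'), giving 'conte'.

'conte'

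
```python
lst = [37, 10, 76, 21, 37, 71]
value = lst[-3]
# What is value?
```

lst has length 6. Negative index -3 maps to positive index 6 + (-3) = 3. lst[3] = 21.

21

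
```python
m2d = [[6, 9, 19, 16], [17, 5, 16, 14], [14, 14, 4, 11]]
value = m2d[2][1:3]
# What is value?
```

m2d[2] = [14, 14, 4, 11]. m2d[2] has length 4. The slice m2d[2][1:3] selects indices [1, 2] (1->14, 2->4), giving [14, 4].

[14, 4]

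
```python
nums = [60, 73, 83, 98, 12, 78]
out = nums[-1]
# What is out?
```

nums has length 6. Negative index -1 maps to positive index 6 + (-1) = 5. nums[5] = 78.

78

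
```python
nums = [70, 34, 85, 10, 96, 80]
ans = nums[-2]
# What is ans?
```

nums has length 6. Negative index -2 maps to positive index 6 + (-2) = 4. nums[4] = 96.

96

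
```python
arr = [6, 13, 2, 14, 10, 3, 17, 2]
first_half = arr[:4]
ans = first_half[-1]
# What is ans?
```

arr has length 8. The slice arr[:4] selects indices [0, 1, 2, 3] (0->6, 1->13, 2->2, 3->14), giving [6, 13, 2, 14]. So first_half = [6, 13, 2, 14]. Then first_half[-1] = 14.

14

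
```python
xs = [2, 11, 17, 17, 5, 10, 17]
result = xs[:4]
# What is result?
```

xs has length 7. The slice xs[:4] selects indices [0, 1, 2, 3] (0->2, 1->11, 2->17, 3->17), giving [2, 11, 17, 17].

[2, 11, 17, 17]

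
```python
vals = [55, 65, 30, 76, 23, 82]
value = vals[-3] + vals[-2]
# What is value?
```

vals has length 6. Negative index -3 maps to positive index 6 + (-3) = 3. vals[3] = 76.
vals has length 6. Negative index -2 maps to positive index 6 + (-2) = 4. vals[4] = 23.
Sum: 76 + 23 = 99.

99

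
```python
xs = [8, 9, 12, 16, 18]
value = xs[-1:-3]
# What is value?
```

xs has length 5. The slice xs[-1:-3] resolves to an empty index range, so the result is [].

[]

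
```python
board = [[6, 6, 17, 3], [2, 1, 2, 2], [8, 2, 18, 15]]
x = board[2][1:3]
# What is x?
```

board[2] = [8, 2, 18, 15]. board[2] has length 4. The slice board[2][1:3] selects indices [1, 2] (1->2, 2->18), giving [2, 18].

[2, 18]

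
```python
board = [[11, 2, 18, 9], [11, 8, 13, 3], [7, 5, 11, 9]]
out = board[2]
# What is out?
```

board has 3 rows. Row 2 is [7, 5, 11, 9].

[7, 5, 11, 9]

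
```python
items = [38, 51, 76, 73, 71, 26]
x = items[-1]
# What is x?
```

items has length 6. Negative index -1 maps to positive index 6 + (-1) = 5. items[5] = 26.

26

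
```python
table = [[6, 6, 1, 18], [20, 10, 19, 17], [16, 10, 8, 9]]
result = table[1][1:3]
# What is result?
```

table[1] = [20, 10, 19, 17]. table[1] has length 4. The slice table[1][1:3] selects indices [1, 2] (1->10, 2->19), giving [10, 19].

[10, 19]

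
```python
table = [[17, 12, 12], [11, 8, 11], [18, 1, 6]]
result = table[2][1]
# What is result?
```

table[2] = [18, 1, 6]. Taking column 1 of that row yields 1.

1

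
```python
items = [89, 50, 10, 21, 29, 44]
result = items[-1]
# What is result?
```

items has length 6. Negative index -1 maps to positive index 6 + (-1) = 5. items[5] = 44.

44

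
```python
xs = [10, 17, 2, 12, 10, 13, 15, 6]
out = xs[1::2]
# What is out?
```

xs has length 8. The slice xs[1::2] selects indices [1, 3, 5, 7] (1->17, 3->12, 5->13, 7->6), giving [17, 12, 13, 6].

[17, 12, 13, 6]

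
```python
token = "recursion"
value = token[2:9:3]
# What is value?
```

token has length 9. The slice token[2:9:3] selects indices [2, 5, 8] (2->'c', 5->'s', 8->'n'), giving 'csn'.

'csn'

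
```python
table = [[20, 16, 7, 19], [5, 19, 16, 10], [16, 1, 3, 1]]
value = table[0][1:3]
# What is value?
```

table[0] = [20, 16, 7, 19]. table[0] has length 4. The slice table[0][1:3] selects indices [1, 2] (1->16, 2->7), giving [16, 7].

[16, 7]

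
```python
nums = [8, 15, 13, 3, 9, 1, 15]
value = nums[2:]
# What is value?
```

nums has length 7. The slice nums[2:] selects indices [2, 3, 4, 5, 6] (2->13, 3->3, 4->9, 5->1, 6->15), giving [13, 3, 9, 1, 15].

[13, 3, 9, 1, 15]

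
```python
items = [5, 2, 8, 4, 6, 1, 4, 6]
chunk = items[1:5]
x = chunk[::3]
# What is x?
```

items has length 8. The slice items[1:5] selects indices [1, 2, 3, 4] (1->2, 2->8, 3->4, 4->6), giving [2, 8, 4, 6]. So chunk = [2, 8, 4, 6]. chunk has length 4. The slice chunk[::3] selects indices [0, 3] (0->2, 3->6), giving [2, 6].

[2, 6]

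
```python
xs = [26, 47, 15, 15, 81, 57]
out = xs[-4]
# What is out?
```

xs has length 6. Negative index -4 maps to positive index 6 + (-4) = 2. xs[2] = 15.

15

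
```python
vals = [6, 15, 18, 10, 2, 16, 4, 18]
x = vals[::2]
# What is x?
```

vals has length 8. The slice vals[::2] selects indices [0, 2, 4, 6] (0->6, 2->18, 4->2, 6->4), giving [6, 18, 2, 4].

[6, 18, 2, 4]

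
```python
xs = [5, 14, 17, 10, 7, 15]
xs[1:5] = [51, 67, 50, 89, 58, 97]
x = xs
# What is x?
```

xs starts as [5, 14, 17, 10, 7, 15] (length 6). The slice xs[1:5] covers indices [1, 2, 3, 4] with values [14, 17, 10, 7]. Replacing that slice with [51, 67, 50, 89, 58, 97] (different length) produces [5, 51, 67, 50, 89, 58, 97, 15].

[5, 51, 67, 50, 89, 58, 97, 15]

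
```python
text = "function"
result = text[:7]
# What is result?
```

text has length 8. The slice text[:7] selects indices [0, 1, 2, 3, 4, 5, 6] (0->'f', 1->'u', 2->'n', 3->'c', 4->'t', 5->'i', 6->'o'), giving 'functio'.

'functio'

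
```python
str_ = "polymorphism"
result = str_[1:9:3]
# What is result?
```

str_ has length 12. The slice str_[1:9:3] selects indices [1, 4, 7] (1->'o', 4->'m', 7->'p'), giving 'omp'.

'omp'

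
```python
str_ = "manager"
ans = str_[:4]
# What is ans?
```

str_ has length 7. The slice str_[:4] selects indices [0, 1, 2, 3] (0->'m', 1->'a', 2->'n', 3->'a'), giving 'mana'.

'mana'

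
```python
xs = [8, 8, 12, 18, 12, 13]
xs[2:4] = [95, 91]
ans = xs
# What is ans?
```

xs starts as [8, 8, 12, 18, 12, 13] (length 6). The slice xs[2:4] covers indices [2, 3] with values [12, 18]. Replacing that slice with [95, 91] (same length) produces [8, 8, 95, 91, 12, 13].

[8, 8, 95, 91, 12, 13]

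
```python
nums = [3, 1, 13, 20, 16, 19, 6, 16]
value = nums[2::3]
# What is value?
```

nums has length 8. The slice nums[2::3] selects indices [2, 5] (2->13, 5->19), giving [13, 19].

[13, 19]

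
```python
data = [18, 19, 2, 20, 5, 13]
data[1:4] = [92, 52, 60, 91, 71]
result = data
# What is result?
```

data starts as [18, 19, 2, 20, 5, 13] (length 6). The slice data[1:4] covers indices [1, 2, 3] with values [19, 2, 20]. Replacing that slice with [92, 52, 60, 91, 71] (different length) produces [18, 92, 52, 60, 91, 71, 5, 13].

[18, 92, 52, 60, 91, 71, 5, 13]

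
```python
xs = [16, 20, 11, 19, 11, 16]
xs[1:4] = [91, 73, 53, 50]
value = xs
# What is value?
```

xs starts as [16, 20, 11, 19, 11, 16] (length 6). The slice xs[1:4] covers indices [1, 2, 3] with values [20, 11, 19]. Replacing that slice with [91, 73, 53, 50] (different length) produces [16, 91, 73, 53, 50, 11, 16].

[16, 91, 73, 53, 50, 11, 16]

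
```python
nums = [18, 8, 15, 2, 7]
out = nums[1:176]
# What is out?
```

nums has length 5. The slice nums[1:176] selects indices [1, 2, 3, 4] (1->8, 2->15, 3->2, 4->7), giving [8, 15, 2, 7].

[8, 15, 2, 7]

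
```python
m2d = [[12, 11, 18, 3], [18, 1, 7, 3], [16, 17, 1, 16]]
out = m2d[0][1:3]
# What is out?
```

m2d[0] = [12, 11, 18, 3]. m2d[0] has length 4. The slice m2d[0][1:3] selects indices [1, 2] (1->11, 2->18), giving [11, 18].

[11, 18]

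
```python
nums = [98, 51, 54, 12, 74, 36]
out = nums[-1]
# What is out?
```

nums has length 6. Negative index -1 maps to positive index 6 + (-1) = 5. nums[5] = 36.

36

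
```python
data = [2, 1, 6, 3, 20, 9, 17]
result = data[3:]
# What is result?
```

data has length 7. The slice data[3:] selects indices [3, 4, 5, 6] (3->3, 4->20, 5->9, 6->17), giving [3, 20, 9, 17].

[3, 20, 9, 17]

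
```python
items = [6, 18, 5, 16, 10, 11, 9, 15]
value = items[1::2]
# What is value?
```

items has length 8. The slice items[1::2] selects indices [1, 3, 5, 7] (1->18, 3->16, 5->11, 7->15), giving [18, 16, 11, 15].

[18, 16, 11, 15]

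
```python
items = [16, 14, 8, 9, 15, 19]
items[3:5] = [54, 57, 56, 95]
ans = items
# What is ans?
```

items starts as [16, 14, 8, 9, 15, 19] (length 6). The slice items[3:5] covers indices [3, 4] with values [9, 15]. Replacing that slice with [54, 57, 56, 95] (different length) produces [16, 14, 8, 54, 57, 56, 95, 19].

[16, 14, 8, 54, 57, 56, 95, 19]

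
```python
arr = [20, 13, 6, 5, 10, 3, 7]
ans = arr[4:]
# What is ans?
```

arr has length 7. The slice arr[4:] selects indices [4, 5, 6] (4->10, 5->3, 6->7), giving [10, 3, 7].

[10, 3, 7]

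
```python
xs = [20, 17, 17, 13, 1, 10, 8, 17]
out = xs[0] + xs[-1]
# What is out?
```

xs has length 8. xs[0] = 20.
xs has length 8. Negative index -1 maps to positive index 8 + (-1) = 7. xs[7] = 17.
Sum: 20 + 17 = 37.

37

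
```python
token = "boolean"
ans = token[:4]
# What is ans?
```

token has length 7. The slice token[:4] selects indices [0, 1, 2, 3] (0->'b', 1->'o', 2->'o', 3->'l'), giving 'bool'.

'bool'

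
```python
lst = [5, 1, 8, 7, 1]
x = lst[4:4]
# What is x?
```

lst has length 5. The slice lst[4:4] resolves to an empty index range, so the result is [].

[]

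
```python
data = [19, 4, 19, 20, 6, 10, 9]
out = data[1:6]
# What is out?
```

data has length 7. The slice data[1:6] selects indices [1, 2, 3, 4, 5] (1->4, 2->19, 3->20, 4->6, 5->10), giving [4, 19, 20, 6, 10].

[4, 19, 20, 6, 10]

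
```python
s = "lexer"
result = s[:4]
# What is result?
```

s has length 5. The slice s[:4] selects indices [0, 1, 2, 3] (0->'l', 1->'e', 2->'x', 3->'e'), giving 'lexe'.

'lexe'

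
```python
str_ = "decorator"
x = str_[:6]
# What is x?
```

str_ has length 9. The slice str_[:6] selects indices [0, 1, 2, 3, 4, 5] (0->'d', 1->'e', 2->'c', 3->'o', 4->'r', 5->'a'), giving 'decora'.

'decora'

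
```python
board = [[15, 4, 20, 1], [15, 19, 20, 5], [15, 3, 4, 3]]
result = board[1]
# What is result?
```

board has 3 rows. Row 1 is [15, 19, 20, 5].

[15, 19, 20, 5]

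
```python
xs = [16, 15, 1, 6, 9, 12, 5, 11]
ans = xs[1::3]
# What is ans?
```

xs has length 8. The slice xs[1::3] selects indices [1, 4, 7] (1->15, 4->9, 7->11), giving [15, 9, 11].

[15, 9, 11]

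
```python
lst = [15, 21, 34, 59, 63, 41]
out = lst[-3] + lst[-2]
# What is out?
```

lst has length 6. Negative index -3 maps to positive index 6 + (-3) = 3. lst[3] = 59.
lst has length 6. Negative index -2 maps to positive index 6 + (-2) = 4. lst[4] = 63.
Sum: 59 + 63 = 122.

122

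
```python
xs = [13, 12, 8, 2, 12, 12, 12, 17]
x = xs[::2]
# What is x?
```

xs has length 8. The slice xs[::2] selects indices [0, 2, 4, 6] (0->13, 2->8, 4->12, 6->12), giving [13, 8, 12, 12].

[13, 8, 12, 12]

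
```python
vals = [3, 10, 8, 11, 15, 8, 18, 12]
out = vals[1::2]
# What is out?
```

vals has length 8. The slice vals[1::2] selects indices [1, 3, 5, 7] (1->10, 3->11, 5->8, 7->12), giving [10, 11, 8, 12].

[10, 11, 8, 12]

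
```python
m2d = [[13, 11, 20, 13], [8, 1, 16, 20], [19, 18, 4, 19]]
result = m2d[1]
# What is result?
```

m2d has 3 rows. Row 1 is [8, 1, 16, 20].

[8, 1, 16, 20]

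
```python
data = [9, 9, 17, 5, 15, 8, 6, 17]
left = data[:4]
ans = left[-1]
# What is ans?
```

data has length 8. The slice data[:4] selects indices [0, 1, 2, 3] (0->9, 1->9, 2->17, 3->5), giving [9, 9, 17, 5]. So left = [9, 9, 17, 5]. Then left[-1] = 5.

5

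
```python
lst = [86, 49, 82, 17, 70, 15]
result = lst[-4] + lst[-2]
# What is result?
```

lst has length 6. Negative index -4 maps to positive index 6 + (-4) = 2. lst[2] = 82.
lst has length 6. Negative index -2 maps to positive index 6 + (-2) = 4. lst[4] = 70.
Sum: 82 + 70 = 152.

152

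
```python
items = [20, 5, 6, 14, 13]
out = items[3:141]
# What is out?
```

items has length 5. The slice items[3:141] selects indices [3, 4] (3->14, 4->13), giving [14, 13].

[14, 13]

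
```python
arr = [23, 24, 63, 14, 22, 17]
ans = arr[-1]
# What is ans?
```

arr has length 6. Negative index -1 maps to positive index 6 + (-1) = 5. arr[5] = 17.

17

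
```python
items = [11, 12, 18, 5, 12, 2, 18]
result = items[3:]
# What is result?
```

items has length 7. The slice items[3:] selects indices [3, 4, 5, 6] (3->5, 4->12, 5->2, 6->18), giving [5, 12, 2, 18].

[5, 12, 2, 18]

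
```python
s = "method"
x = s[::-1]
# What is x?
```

s has length 6. The slice s[::-1] selects indices [5, 4, 3, 2, 1, 0] (5->'d', 4->'o', 3->'h', 2->'t', 1->'e', 0->'m'), giving 'dohtem'.

'dohtem'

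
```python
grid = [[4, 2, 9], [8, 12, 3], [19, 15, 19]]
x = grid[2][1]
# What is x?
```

grid[2] = [19, 15, 19]. Taking column 1 of that row yields 15.

15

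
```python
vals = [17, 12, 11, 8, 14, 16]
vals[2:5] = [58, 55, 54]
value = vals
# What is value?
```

vals starts as [17, 12, 11, 8, 14, 16] (length 6). The slice vals[2:5] covers indices [2, 3, 4] with values [11, 8, 14]. Replacing that slice with [58, 55, 54] (same length) produces [17, 12, 58, 55, 54, 16].

[17, 12, 58, 55, 54, 16]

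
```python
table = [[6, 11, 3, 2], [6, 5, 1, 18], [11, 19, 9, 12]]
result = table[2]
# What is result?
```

table has 3 rows. Row 2 is [11, 19, 9, 12].

[11, 19, 9, 12]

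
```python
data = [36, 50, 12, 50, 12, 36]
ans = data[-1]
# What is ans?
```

data has length 6. Negative index -1 maps to positive index 6 + (-1) = 5. data[5] = 36.

36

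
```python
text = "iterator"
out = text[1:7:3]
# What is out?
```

text has length 8. The slice text[1:7:3] selects indices [1, 4] (1->'t', 4->'a'), giving 'ta'.

'ta'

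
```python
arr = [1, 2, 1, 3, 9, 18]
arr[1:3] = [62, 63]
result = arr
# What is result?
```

arr starts as [1, 2, 1, 3, 9, 18] (length 6). The slice arr[1:3] covers indices [1, 2] with values [2, 1]. Replacing that slice with [62, 63] (same length) produces [1, 62, 63, 3, 9, 18].

[1, 62, 63, 3, 9, 18]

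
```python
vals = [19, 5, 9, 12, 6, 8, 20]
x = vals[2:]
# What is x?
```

vals has length 7. The slice vals[2:] selects indices [2, 3, 4, 5, 6] (2->9, 3->12, 4->6, 5->8, 6->20), giving [9, 12, 6, 8, 20].

[9, 12, 6, 8, 20]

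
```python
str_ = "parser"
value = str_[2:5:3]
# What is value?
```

str_ has length 6. The slice str_[2:5:3] selects indices [2] (2->'r'), giving 'r'.

'r'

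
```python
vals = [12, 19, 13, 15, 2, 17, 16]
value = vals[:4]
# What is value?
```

vals has length 7. The slice vals[:4] selects indices [0, 1, 2, 3] (0->12, 1->19, 2->13, 3->15), giving [12, 19, 13, 15].

[12, 19, 13, 15]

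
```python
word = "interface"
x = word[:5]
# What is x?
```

word has length 9. The slice word[:5] selects indices [0, 1, 2, 3, 4] (0->'i', 1->'n', 2->'t', 3->'e', 4->'r'), giving 'inter'.

'inter'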